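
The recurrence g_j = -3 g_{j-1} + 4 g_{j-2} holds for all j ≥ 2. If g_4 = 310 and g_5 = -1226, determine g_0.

4

Rearranging, g_{j-2} = (g_j + 3 g_{j-1}) / 4.
g_3 = (-1226 + 3·310) / 4 = -296/4 = -74
g_2 = (310 + 3·(-74)) / 4 = 88/4 = 22
g_1 = (-74 + 3·22) / 4 = -8/4 = -2
g_0 = (22 + 3·(-2)) / 4 = 16/4 = 4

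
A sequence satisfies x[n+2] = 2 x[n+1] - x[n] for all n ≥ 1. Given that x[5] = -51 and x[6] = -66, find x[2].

-6

Rearranging, x[n-2] = -(x[n] - 2 x[n-1]).
x[4] = -(-66 - 2·(-51)) = -36
x[3] = -(-51 - 2·(-36)) = -21
x[2] = -(-36 - 2·(-21)) = -6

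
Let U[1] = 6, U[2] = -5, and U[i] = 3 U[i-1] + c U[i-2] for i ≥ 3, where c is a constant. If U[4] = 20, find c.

U[3] = -15 + 6c
U[4] = -45 + 13c
So -45 + 13c = 20, giving c = 5.

5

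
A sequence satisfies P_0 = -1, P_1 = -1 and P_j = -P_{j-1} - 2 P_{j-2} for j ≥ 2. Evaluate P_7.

-17

P_2 = -(-1) - 2*(-1) = 3
P_3 = -3 - 2*(-1) = -1
P_4 = -(-1) - 2*3 = -5
P_5 = -(-5) - 2*(-1) = 7
P_6 = -7 - 2*(-5) = 3
P_7 = -3 - 2*7 = -17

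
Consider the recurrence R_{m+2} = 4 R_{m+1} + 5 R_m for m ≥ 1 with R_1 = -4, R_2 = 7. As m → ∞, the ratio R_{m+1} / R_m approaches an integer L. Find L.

The characteristic equation is r^2 - 4r - 5 = 0, which factors as (r - 5)(r + 1) = 0.
So the roots are 5 and -1. Since |5| > |-1| and the coefficient of 5^m is non-zero, the ratio tends to 5.

5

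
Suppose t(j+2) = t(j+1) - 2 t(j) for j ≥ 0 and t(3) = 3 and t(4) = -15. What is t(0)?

-3

Rearranging, t(j-2) = (t(j) - t(j-1)) / -2.
t(2) = (-15 - 3) / -2 = -18/-2 = 9
t(1) = (3 - 9) / -2 = -6/-2 = 3
t(0) = (9 - 3) / -2 = 6/-2 = -3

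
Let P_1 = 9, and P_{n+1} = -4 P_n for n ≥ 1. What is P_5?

P_2 = -4*9 = -36
P_3 = -4*(-36) = 144
P_4 = -4*144 = -576
P_5 = -4*(-576) = 2304

2304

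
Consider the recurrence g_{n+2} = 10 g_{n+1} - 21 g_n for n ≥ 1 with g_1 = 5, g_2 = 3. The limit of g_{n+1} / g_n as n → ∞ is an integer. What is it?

7

The characteristic equation is r^2 - 10r + 21 = 0, which factors as (r - 7)(r - 3) = 0.
So the roots are 7 and 3. Since |7| > |3| and the coefficient of 7^n is non-zero, the ratio tends to 7.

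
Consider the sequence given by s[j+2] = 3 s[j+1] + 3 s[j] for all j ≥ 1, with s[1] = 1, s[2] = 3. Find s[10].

s[3] = 3(3) + 3(1) = 12
s[4] = 3(12) + 3(3) = 45
s[5] = 3(45) + 3(12) = 171
s[6] = 3(171) + 3(45) = 648
s[7] = 3(648) + 3(171) = 2457
s[8] = 3(2457) + 3(648) = 9315
s[9] = 3(9315) + 3(2457) = 35316
s[10] = 3(35316) + 3(9315) = 133893

133893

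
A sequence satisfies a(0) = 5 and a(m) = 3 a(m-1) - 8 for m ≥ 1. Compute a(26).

The fixed point is -8/(1 - 3) = 4, so a(m) - 4 = 3(a(m-1) - 4).
Hence a(m) = 1·3^m + 4.
a(26) = 1·3^{26} + 4 = 1·2541865828329 + 4 = 2541865828333.

2541865828333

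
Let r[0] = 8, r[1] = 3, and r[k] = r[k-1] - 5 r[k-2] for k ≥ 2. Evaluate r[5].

393

r[2] = 3 - 5·8 = -37
r[3] = (-37) - 5·3 = -52
r[4] = (-52) - 5·(-37) = 133
r[5] = 133 - 5·(-52) = 393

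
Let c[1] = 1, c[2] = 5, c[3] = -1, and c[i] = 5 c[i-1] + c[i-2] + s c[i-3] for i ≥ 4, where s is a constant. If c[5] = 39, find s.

4

c[4] = s
c[5] = -1 + 10s
So -1 + 10s = 39, giving s = 4.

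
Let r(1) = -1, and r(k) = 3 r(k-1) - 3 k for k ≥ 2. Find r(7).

r(2) = 3·(-1) - 6 = -9
r(3) = 3·(-9) - 9 = -36
r(4) = 3·(-36) - 12 = -120
r(5) = 3·(-120) - 15 = -375
r(6) = 3·(-375) - 18 = -1143
r(7) = 3·(-1143) - 21 = -3450

-3450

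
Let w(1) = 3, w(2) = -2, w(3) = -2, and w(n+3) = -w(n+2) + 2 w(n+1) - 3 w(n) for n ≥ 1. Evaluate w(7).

w(4) = -(-2) + 2·(-2) - 3·3 = -11
w(5) = -(-11) + 2·(-2) - 3·(-2) = 13
w(6) = -13 + 2·(-11) - 3·(-2) = -29
w(7) = -(-29) + 2·13 - 3·(-11) = 88

88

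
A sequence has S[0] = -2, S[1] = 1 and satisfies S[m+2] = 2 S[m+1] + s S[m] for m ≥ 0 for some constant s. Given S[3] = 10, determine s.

-2

S[2] = 2 - 2s
S[3] = 4 - 3s
So 4 - 3s = 10, giving s = -2.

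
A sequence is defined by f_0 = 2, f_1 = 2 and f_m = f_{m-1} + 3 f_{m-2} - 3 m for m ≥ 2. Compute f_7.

-160

f_2 = 2 + 3(2) - 6 = 2
f_3 = 2 + 3(2) - 9 = -1
f_4 = (-1) + 3(2) - 12 = -7
f_5 = (-7) + 3(-1) - 15 = -25
f_6 = (-25) + 3(-7) - 18 = -64
f_7 = (-64) + 3(-25) - 21 = -160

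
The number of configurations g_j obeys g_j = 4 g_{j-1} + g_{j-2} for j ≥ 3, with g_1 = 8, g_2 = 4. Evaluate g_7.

7608

g_3 = 4(4) + 8 = 24
g_4 = 4(24) + 4 = 100
g_5 = 4(100) + 24 = 424
g_6 = 4(424) + 100 = 1796
g_7 = 4(1796) + 424 = 7608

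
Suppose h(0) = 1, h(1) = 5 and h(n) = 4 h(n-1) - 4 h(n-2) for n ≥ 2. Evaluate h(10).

16384

h(2) = 4·5 - 4·1 = 16
h(3) = 4·16 - 4·5 = 44
h(4) = 4·44 - 4·16 = 112
h(5) = 4·112 - 4·44 = 272
h(6) = 4·272 - 4·112 = 640
h(7) = 4·640 - 4·272 = 1472
h(8) = 4·1472 - 4·640 = 3328
h(9) = 4·3328 - 4·1472 = 7424
h(10) = 4·7424 - 4·3328 = 16384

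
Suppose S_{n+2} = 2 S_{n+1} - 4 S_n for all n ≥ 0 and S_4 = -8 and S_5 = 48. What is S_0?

Rearranging, S_{n-2} = (S_n - 2 S_{n-1}) / -4.
S_3 = (48 - 2*(-8)) / -4 = 64/-4 = -16
S_2 = (-8 - 2*(-16)) / -4 = 24/-4 = -6
S_1 = (-16 - 2*(-6)) / -4 = -4/-4 = 1
S_0 = (-6 - 2*1) / -4 = -8/-4 = 2

2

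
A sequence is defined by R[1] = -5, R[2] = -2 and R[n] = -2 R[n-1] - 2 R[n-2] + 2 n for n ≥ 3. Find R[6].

16

R[3] = -2·(-2) - 2·(-5) + 6 = 20
R[4] = -2·20 - 2·(-2) + 8 = -28
R[5] = -2·(-28) - 2·20 + 10 = 26
R[6] = -2·26 - 2·(-28) + 12 = 16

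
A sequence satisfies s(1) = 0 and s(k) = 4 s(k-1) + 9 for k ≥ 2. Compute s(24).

211106232532989

The fixed point is 9/(1 - 4) = -3, so s(k) + 3 = 4(s(k-1) + 3).
Hence s(k) = 3·4^{k-1} - 3.
s(24) = 3·4^{23} - 3 = 3·70368744177664 - 3 = 211106232532989.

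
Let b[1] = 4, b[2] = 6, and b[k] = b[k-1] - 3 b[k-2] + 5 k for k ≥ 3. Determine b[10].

-19

b[3] = 6 - 3·4 + 15 = 9
b[4] = 9 - 3·6 + 20 = 11
b[5] = 11 - 3·9 + 25 = 9
b[6] = 9 - 3·11 + 30 = 6
b[7] = 6 - 3·9 + 35 = 14
b[8] = 14 - 3·6 + 40 = 36
b[9] = 36 - 3·14 + 45 = 39
b[10] = 39 - 3·36 + 50 = -19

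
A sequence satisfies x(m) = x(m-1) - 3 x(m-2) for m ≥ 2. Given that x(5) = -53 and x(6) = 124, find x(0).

-4

Rearranging, x(m-2) = (x(m) - x(m-1)) / -3.
x(4) = (124 - (-53)) / -3 = 177/-3 = -59
x(3) = (-53 - (-59)) / -3 = 6/-3 = -2
x(2) = (-59 - (-2)) / -3 = -57/-3 = 19
x(1) = (-2 - 19) / -3 = -21/-3 = 7
x(0) = (19 - 7) / -3 = 12/-3 = -4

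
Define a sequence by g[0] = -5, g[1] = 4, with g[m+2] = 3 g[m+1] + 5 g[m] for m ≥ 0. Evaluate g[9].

g[2] = 3(4) + 5(-5) = -13
g[3] = 3(-13) + 5(4) = -19
g[4] = 3(-19) + 5(-13) = -122
g[5] = 3(-122) + 5(-19) = -461
g[6] = 3(-461) + 5(-122) = -1993
g[7] = 3(-1993) + 5(-461) = -8284
g[8] = 3(-8284) + 5(-1993) = -34817
g[9] = 3(-34817) + 5(-8284) = -145871

-145871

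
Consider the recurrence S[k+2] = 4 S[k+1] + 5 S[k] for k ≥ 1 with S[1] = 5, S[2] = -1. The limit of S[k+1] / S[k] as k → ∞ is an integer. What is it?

5

The characteristic equation is r^2 - 4r - 5 = 0, which factors as (r - 5)(r + 1) = 0.
So the roots are 5 and -1. Since |5| > |-1| and the coefficient of 5^k is non-zero, the ratio tends to 5.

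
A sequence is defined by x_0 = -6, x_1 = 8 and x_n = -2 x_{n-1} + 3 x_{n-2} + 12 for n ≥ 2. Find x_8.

-18022

x_2 = -2·8 + 3·(-6) + 12 = -22
x_3 = -2·(-22) + 3·8 + 12 = 80
x_4 = -2·80 + 3·(-22) + 12 = -214
x_5 = -2·(-214) + 3·80 + 12 = 680
x_6 = -2·680 + 3·(-214) + 12 = -1990
x_7 = -2·(-1990) + 3·680 + 12 = 6032
x_8 = -2·6032 + 3·(-1990) + 12 = -18022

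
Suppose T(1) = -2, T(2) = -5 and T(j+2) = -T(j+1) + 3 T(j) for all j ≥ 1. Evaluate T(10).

T(3) = -(-5) + 3(-2) = -1
T(4) = -(-1) + 3(-5) = -14
T(5) = -(-14) + 3(-1) = 11
T(6) = -11 + 3(-14) = -53
T(7) = -(-53) + 3(11) = 86
T(8) = -86 + 3(-53) = -245
T(9) = -(-245) + 3(86) = 503
T(10) = -503 + 3(-245) = -1238

-1238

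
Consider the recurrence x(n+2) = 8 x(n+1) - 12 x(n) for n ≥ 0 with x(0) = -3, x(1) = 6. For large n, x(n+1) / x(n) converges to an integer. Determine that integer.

The characteristic equation is r^2 - 8r + 12 = 0, which factors as (r - 6)(r - 2) = 0.
So the roots are 6 and 2. Since |6| > |2| and the coefficient of 6^n is non-zero, the ratio tends to 6.

6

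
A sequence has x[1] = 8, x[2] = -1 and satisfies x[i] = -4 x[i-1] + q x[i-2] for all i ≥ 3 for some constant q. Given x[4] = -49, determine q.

x[3] = 4 + 8q
x[4] = -16 - 33q
So -16 - 33q = -49, giving q = 1.

1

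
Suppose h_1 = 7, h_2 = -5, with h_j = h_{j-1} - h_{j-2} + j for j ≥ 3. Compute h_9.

-3

h_3 = (-5) - 7 + 3 = -9
h_4 = (-9) - (-5) + 4 = 0
h_5 = 0 - (-9) + 5 = 14
h_6 = 14 - 0 + 6 = 20
h_7 = 20 - 14 + 7 = 13
h_8 = 13 - 20 + 8 = 1
h_9 = 1 - 13 + 9 = -3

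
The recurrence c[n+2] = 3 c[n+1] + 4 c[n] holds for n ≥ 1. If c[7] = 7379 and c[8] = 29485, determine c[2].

1

Rearranging, c[n-2] = (c[n] - 3 c[n-1]) / 4.
c[6] = (29485 - 3·7379) / 4 = 7348/4 = 1837
c[5] = (7379 - 3·1837) / 4 = 1868/4 = 467
c[4] = (1837 - 3·467) / 4 = 436/4 = 109
c[3] = (467 - 3·109) / 4 = 140/4 = 35
c[2] = (109 - 3·35) / 4 = 4/4 = 1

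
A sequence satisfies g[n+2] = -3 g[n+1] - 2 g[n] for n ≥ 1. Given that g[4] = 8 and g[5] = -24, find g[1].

6

Rearranging, g[n-2] = (g[n] + 3 g[n-1]) / -2.
g[3] = (-24 + 3(8)) / -2 = 0/-2 = 0
g[2] = (8 + 3(0)) / -2 = 8/-2 = -4
g[1] = (0 + 3(-4)) / -2 = -12/-2 = 6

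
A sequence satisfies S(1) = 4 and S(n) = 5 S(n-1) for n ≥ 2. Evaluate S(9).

S(2) = 5*4 = 20
S(3) = 5*20 = 100
S(4) = 5*100 = 500
S(5) = 5*500 = 2500
S(6) = 5*2500 = 12500
S(7) = 5*12500 = 62500
S(8) = 5*62500 = 312500
S(9) = 5*312500 = 1562500

1562500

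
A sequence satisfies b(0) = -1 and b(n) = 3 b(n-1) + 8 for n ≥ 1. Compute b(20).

10460353199

The fixed point is 8/(1 - 3) = -4, so b(n) + 4 = 3(b(n-1) + 4).
Hence b(n) = 3·3^n - 4.
b(20) = 3·3^{20} - 4 = 3·3486784401 - 4 = 10460353199.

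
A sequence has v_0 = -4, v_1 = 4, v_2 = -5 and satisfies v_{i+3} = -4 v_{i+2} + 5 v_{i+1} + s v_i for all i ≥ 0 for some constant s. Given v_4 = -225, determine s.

v_3 = 40 - 4s
v_4 = -185 + 20s
So -185 + 20s = -225, giving s = -2.

-2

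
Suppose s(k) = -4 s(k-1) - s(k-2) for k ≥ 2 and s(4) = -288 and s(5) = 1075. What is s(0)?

8

Rearranging, s(k-2) = -(s(k) + 4 s(k-1)).
s(3) = -(1075 + 4*(-288)) = 77
s(2) = -(-288 + 4*77) = -20
s(1) = -(77 + 4*(-20)) = 3
s(0) = -(-20 + 4*3) = 8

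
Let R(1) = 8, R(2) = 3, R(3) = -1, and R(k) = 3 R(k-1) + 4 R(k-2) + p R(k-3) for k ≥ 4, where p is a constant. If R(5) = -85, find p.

R(4) = 9 + 8p
R(5) = 23 + 27p
So 23 + 27p = -85, giving p = -4.

-4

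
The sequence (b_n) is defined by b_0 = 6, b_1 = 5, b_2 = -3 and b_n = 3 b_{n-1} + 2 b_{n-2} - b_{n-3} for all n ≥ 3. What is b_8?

b_3 = 3(-3) + 2(5) - 6 = -5
b_4 = 3(-5) + 2(-3) - 5 = -26
b_5 = 3(-26) + 2(-5) - (-3) = -85
b_6 = 3(-85) + 2(-26) - (-5) = -302
b_7 = 3(-302) + 2(-85) - (-26) = -1050
b_8 = 3(-1050) + 2(-302) - (-85) = -3669

-3669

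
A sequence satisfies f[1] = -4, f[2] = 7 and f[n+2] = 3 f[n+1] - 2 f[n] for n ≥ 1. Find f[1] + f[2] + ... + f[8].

2685

f[3] = 3(7) - 2(-4) = 29
f[4] = 3(29) - 2(7) = 73
f[5] = 3(73) - 2(29) = 161
f[6] = 3(161) - 2(73) = 337
f[7] = 3(337) - 2(161) = 689
f[8] = 3(689) - 2(337) = 1393
Sum = (-4) + 7 + 29 + 73 + 161 + 337 + 689 + 1393 = 2685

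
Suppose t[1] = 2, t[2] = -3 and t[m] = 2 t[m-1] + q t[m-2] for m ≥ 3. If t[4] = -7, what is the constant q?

5

t[3] = -6 + 2q
t[4] = -12 + q
So -12 + q = -7, giving q = 5.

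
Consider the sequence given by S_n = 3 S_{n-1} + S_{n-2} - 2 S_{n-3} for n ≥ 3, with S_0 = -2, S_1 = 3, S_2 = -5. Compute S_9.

-9880

S_3 = 3(-5) + 3 - 2(-2) = -8
S_4 = 3(-8) + (-5) - 2(3) = -35
S_5 = 3(-35) + (-8) - 2(-5) = -103
S_6 = 3(-103) + (-35) - 2(-8) = -328
S_7 = 3(-328) + (-103) - 2(-35) = -1017
S_8 = 3(-1017) + (-328) - 2(-103) = -3173
S_9 = 3(-3173) + (-1017) - 2(-328) = -9880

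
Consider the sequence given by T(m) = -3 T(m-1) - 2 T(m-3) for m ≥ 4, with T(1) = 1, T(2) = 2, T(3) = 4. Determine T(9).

4018

T(4) = -3*4 - 2*1 = -14
T(5) = -3*(-14) - 2*2 = 38
T(6) = -3*38 - 2*4 = -122
T(7) = -3*(-122) - 2*(-14) = 394
T(8) = -3*394 - 2*38 = -1258
T(9) = -3*(-1258) - 2*(-122) = 4018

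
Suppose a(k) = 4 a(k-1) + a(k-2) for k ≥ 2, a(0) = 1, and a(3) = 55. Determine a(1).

3

Let a(1) = y.
a(2) = 1 + 4y
a(3) = 4 + 17y
So 4 + 17y = 55, giving y = 3.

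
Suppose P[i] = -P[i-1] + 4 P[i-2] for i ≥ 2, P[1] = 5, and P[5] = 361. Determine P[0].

Let P[0] = z.
P[2] = -5 + 4z
P[3] = 25 - 4z
P[4] = -45 + 20z
P[5] = 145 - 36z
So 145 - 36z = 361, giving z = -6.

-6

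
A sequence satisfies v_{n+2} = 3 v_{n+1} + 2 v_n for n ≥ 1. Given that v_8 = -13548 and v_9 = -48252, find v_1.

Rearranging, v_{n-2} = (v_n - 3 v_{n-1}) / 2.
v_7 = (-48252 - 3(-13548)) / 2 = -7608/2 = -3804
v_6 = (-13548 - 3(-3804)) / 2 = -2136/2 = -1068
v_5 = (-3804 - 3(-1068)) / 2 = -600/2 = -300
v_4 = (-1068 - 3(-300)) / 2 = -168/2 = -84
v_3 = (-300 - 3(-84)) / 2 = -48/2 = -24
v_2 = (-84 - 3(-24)) / 2 = -12/2 = -6
v_1 = (-24 - 3(-6)) / 2 = -6/2 = -3

-3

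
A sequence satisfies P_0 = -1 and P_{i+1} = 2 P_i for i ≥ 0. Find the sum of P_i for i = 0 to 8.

-511

P_1 = 2·(-1) = -2
P_2 = 2·(-2) = -4
P_3 = 2·(-4) = -8
P_4 = 2·(-8) = -16
P_5 = 2·(-16) = -32
P_6 = 2·(-32) = -64
P_7 = 2·(-64) = -128
P_8 = 2·(-128) = -256
Sum = (-1) + (-2) + (-4) + (-8) + (-16) + (-32) + (-64) + (-128) + (-256) = -511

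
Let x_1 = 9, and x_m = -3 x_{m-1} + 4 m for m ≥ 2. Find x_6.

-1755

x_2 = -3(9) + 8 = -19
x_3 = -3(-19) + 12 = 69
x_4 = -3(69) + 16 = -191
x_5 = -3(-191) + 20 = 593
x_6 = -3(593) + 24 = -1755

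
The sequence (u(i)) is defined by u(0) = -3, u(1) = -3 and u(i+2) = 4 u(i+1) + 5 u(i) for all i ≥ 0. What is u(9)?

u(2) = 4·(-3) + 5·(-3) = -27
u(3) = 4·(-27) + 5·(-3) = -123
u(4) = 4·(-123) + 5·(-27) = -627
u(5) = 4·(-627) + 5·(-123) = -3123
u(6) = 4·(-3123) + 5·(-627) = -15627
u(7) = 4·(-15627) + 5·(-3123) = -78123
u(8) = 4·(-78123) + 5·(-15627) = -390627
u(9) = 4·(-390627) + 5·(-78123) = -1953123

-1953123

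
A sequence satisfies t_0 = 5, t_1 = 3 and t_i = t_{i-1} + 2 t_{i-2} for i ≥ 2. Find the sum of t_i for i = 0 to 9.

2728

t_2 = 3 + 2*5 = 13
t_3 = 13 + 2*3 = 19
t_4 = 19 + 2*13 = 45
t_5 = 45 + 2*19 = 83
t_6 = 83 + 2*45 = 173
t_7 = 173 + 2*83 = 339
t_8 = 339 + 2*173 = 685
t_9 = 685 + 2*339 = 1363
Sum = 5 + 3 + 13 + 19 + 45 + 83 + 173 + 339 + 685 + 1363 = 2728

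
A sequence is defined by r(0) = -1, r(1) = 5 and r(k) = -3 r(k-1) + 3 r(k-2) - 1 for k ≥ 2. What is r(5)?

r(2) = -3*5 + 3*(-1) - 1 = -19
r(3) = -3*(-19) + 3*5 - 1 = 71
r(4) = -3*71 + 3*(-19) - 1 = -271
r(5) = -3*(-271) + 3*71 - 1 = 1025

1025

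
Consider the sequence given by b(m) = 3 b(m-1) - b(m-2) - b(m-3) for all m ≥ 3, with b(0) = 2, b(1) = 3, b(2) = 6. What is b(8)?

986

b(3) = 3·6 - 3 - 2 = 13
b(4) = 3·13 - 6 - 3 = 30
b(5) = 3·30 - 13 - 6 = 71
b(6) = 3·71 - 30 - 13 = 170
b(7) = 3·170 - 71 - 30 = 409
b(8) = 3·409 - 170 - 71 = 986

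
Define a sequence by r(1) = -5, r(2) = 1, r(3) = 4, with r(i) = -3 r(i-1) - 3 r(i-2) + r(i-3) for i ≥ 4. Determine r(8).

52

r(4) = -3*4 - 3*1 + (-5) = -20
r(5) = -3*(-20) - 3*4 + 1 = 49
r(6) = -3*49 - 3*(-20) + 4 = -83
r(7) = -3*(-83) - 3*49 + (-20) = 82
r(8) = -3*82 - 3*(-83) + 49 = 52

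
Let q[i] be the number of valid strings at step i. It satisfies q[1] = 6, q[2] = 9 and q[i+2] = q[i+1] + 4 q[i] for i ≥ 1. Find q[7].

1281

q[3] = 9 + 4(6) = 33
q[4] = 33 + 4(9) = 69
q[5] = 69 + 4(33) = 201
q[6] = 201 + 4(69) = 477
q[7] = 477 + 4(201) = 1281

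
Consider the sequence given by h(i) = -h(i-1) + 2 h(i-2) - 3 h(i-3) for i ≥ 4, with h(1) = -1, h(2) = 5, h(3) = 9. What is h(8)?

h(4) = -9 + 2·5 - 3·(-1) = 4
h(5) = -4 + 2·9 - 3·5 = -1
h(6) = -(-1) + 2·4 - 3·9 = -18
h(7) = -(-18) + 2·(-1) - 3·4 = 4
h(8) = -4 + 2·(-18) - 3·(-1) = -37

-37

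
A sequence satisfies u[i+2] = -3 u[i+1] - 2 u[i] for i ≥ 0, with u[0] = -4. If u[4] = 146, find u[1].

Let u[1] = y.
u[2] = 8 - 3y
u[3] = -24 + 7y
u[4] = 56 - 15y
So 56 - 15y = 146, giving y = -6.

-6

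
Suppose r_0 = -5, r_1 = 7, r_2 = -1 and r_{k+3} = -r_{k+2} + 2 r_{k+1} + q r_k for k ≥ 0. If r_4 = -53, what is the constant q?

-3

r_3 = 15 - 5q
r_4 = -17 + 12q
So -17 + 12q = -53, giving q = -3.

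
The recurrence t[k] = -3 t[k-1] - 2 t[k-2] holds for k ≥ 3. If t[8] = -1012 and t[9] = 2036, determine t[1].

Rearranging, t[k-2] = (t[k] + 3 t[k-1]) / -2.
t[7] = (2036 + 3·(-1012)) / -2 = -1000/-2 = 500
t[6] = (-1012 + 3·500) / -2 = 488/-2 = -244
t[5] = (500 + 3·(-244)) / -2 = -232/-2 = 116
t[4] = (-244 + 3·116) / -2 = 104/-2 = -52
t[3] = (116 + 3·(-52)) / -2 = -40/-2 = 20
t[2] = (-52 + 3·20) / -2 = 8/-2 = -4
t[1] = (20 + 3·(-4)) / -2 = 8/-2 = -4

-4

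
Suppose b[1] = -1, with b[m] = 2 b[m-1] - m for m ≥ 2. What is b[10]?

b[2] = 2*(-1) - 2 = -4
b[3] = 2*(-4) - 3 = -11
b[4] = 2*(-11) - 4 = -26
b[5] = 2*(-26) - 5 = -57
b[6] = 2*(-57) - 6 = -120
b[7] = 2*(-120) - 7 = -247
b[8] = 2*(-247) - 8 = -502
b[9] = 2*(-502) - 9 = -1013
b[10] = 2*(-1013) - 10 = -2036

-2036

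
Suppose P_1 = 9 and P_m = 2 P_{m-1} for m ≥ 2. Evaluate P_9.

2304

P_2 = 2(9) = 18
P_3 = 2(18) = 36
P_4 = 2(36) = 72
P_5 = 2(72) = 144
P_6 = 2(144) = 288
P_7 = 2(288) = 576
P_8 = 2(576) = 1152
P_9 = 2(1152) = 2304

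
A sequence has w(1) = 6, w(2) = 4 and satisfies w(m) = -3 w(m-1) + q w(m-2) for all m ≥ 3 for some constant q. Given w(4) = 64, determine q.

-2

w(3) = -12 + 6q
w(4) = 36 - 14q
So 36 - 14q = 64, giving q = -2.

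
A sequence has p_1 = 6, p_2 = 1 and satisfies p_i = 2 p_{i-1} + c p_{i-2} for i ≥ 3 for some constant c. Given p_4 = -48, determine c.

p_3 = 2 + 6c
p_4 = 4 + 13c
So 4 + 13c = -48, giving c = -4.

-4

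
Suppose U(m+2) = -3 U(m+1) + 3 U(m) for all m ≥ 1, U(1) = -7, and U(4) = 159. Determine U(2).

8

Let U(2) = z.
U(3) = -21 - 3z
U(4) = 63 + 12z
So 63 + 12z = 159, giving z = 8.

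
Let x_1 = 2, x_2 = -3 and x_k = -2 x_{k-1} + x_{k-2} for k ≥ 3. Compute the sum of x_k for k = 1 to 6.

-77

x_3 = -2*(-3) + 2 = 8
x_4 = -2*8 + (-3) = -19
x_5 = -2*(-19) + 8 = 46
x_6 = -2*46 + (-19) = -111
Sum = 2 + (-3) + 8 + (-19) + 46 + (-111) = -77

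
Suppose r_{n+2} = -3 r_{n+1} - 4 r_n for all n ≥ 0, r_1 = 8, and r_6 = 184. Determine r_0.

-4

Let r_0 = v.
r_2 = -24 - 4v
r_3 = 40 + 12v
r_4 = -24 - 20v
r_5 = -88 + 12v
r_6 = 360 + 44v
So 360 + 44v = 184, giving v = -4.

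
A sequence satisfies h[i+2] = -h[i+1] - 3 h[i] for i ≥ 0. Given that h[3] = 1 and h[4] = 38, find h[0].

Rearranging, h[i-2] = (h[i] + h[i-1]) / -3.
h[2] = (38 + 1) / -3 = 39/-3 = -13
h[1] = (1 + (-13)) / -3 = -12/-3 = 4
h[0] = (-13 + 4) / -3 = -9/-3 = 3

3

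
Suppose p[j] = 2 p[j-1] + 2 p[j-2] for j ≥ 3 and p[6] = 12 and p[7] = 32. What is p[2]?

1

Rearranging, p[j-2] = (p[j] - 2 p[j-1]) / 2.
p[5] = (32 - 2·12) / 2 = 8/2 = 4
p[4] = (12 - 2·4) / 2 = 4/2 = 2
p[3] = (4 - 2·2) / 2 = 0/2 = 0
p[2] = (2 - 2·0) / 2 = 2/2 = 1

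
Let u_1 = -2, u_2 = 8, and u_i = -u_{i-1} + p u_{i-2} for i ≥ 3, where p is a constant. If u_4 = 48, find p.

4

u_3 = -8 - 2p
u_4 = 8 + 10p
So 8 + 10p = 48, giving p = 4.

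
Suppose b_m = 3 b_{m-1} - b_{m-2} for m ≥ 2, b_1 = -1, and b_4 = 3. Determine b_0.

-3

Let b_0 = w.
b_2 = -3 - w
b_3 = -8 - 3w
b_4 = -21 - 8w
So -21 - 8w = 3, giving w = -3.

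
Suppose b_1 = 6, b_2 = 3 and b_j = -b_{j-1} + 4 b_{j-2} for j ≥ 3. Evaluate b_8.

-1017

b_3 = -3 + 4*6 = 21
b_4 = -21 + 4*3 = -9
b_5 = -(-9) + 4*21 = 93
b_6 = -93 + 4*(-9) = -129
b_7 = -(-129) + 4*93 = 501
b_8 = -501 + 4*(-129) = -1017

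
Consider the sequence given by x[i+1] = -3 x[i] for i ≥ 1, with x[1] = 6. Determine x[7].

4374

x[2] = -3*6 = -18
x[3] = -3*(-18) = 54
x[4] = -3*54 = -162
x[5] = -3*(-162) = 486
x[6] = -3*486 = -1458
x[7] = -3*(-1458) = 4374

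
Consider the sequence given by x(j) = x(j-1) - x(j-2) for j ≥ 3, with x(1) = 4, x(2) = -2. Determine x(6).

x(3) = (-2) - 4 = -6
x(4) = (-6) - (-2) = -4
x(5) = (-4) - (-6) = 2
x(6) = 2 - (-4) = 6

6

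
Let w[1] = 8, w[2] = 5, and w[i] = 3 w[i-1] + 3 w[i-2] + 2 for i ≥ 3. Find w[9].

w[3] = 3(5) + 3(8) + 2 = 41
w[4] = 3(41) + 3(5) + 2 = 140
w[5] = 3(140) + 3(41) + 2 = 545
w[6] = 3(545) + 3(140) + 2 = 2057
w[7] = 3(2057) + 3(545) + 2 = 7808
w[8] = 3(7808) + 3(2057) + 2 = 29597
w[9] = 3(29597) + 3(7808) + 2 = 112217

112217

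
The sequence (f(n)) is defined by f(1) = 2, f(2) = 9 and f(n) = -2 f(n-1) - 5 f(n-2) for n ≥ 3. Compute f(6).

f(3) = -2·9 - 5·2 = -28
f(4) = -2·(-28) - 5·9 = 11
f(5) = -2·11 - 5·(-28) = 118
f(6) = -2·118 - 5·11 = -291

-291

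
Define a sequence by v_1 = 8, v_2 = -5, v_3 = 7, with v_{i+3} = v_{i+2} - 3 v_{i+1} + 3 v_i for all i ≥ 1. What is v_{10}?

v_4 = 7 - 3*(-5) + 3*8 = 46
v_5 = 46 - 3*7 + 3*(-5) = 10
v_6 = 10 - 3*46 + 3*7 = -107
v_7 = (-107) - 3*10 + 3*46 = 1
v_8 = 1 - 3*(-107) + 3*10 = 352
v_9 = 352 - 3*1 + 3*(-107) = 28
v_{10} = 28 - 3*352 + 3*1 = -1025

-1025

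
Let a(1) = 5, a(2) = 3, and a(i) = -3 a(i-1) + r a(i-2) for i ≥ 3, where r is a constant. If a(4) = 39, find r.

-1

a(3) = -9 + 5r
a(4) = 27 - 12r
So 27 - 12r = 39, giving r = -1.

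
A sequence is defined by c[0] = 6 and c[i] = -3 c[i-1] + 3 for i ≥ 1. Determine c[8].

c[1] = -3·6 + 3 = -15
c[2] = -3·(-15) + 3 = 48
c[3] = -3·48 + 3 = -141
c[4] = -3·(-141) + 3 = 426
c[5] = -3·426 + 3 = -1275
c[6] = -3·(-1275) + 3 = 3828
c[7] = -3·3828 + 3 = -11481
c[8] = -3·(-11481) + 3 = 34446

34446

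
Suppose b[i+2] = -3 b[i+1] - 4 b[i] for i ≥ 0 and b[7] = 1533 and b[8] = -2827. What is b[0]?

Rearranging, b[i-2] = (b[i] + 3 b[i-1]) / -4.
b[6] = (-2827 + 3(1533)) / -4 = 1772/-4 = -443
b[5] = (1533 + 3(-443)) / -4 = 204/-4 = -51
b[4] = (-443 + 3(-51)) / -4 = -596/-4 = 149
b[3] = (-51 + 3(149)) / -4 = 396/-4 = -99
b[2] = (149 + 3(-99)) / -4 = -148/-4 = 37
b[1] = (-99 + 3(37)) / -4 = 12/-4 = -3
b[0] = (37 + 3(-3)) / -4 = 28/-4 = -7

-7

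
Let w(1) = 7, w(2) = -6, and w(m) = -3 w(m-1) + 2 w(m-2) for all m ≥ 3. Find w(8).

-17508

w(3) = -3*(-6) + 2*7 = 32
w(4) = -3*32 + 2*(-6) = -108
w(5) = -3*(-108) + 2*32 = 388
w(6) = -3*388 + 2*(-108) = -1380
w(7) = -3*(-1380) + 2*388 = 4916
w(8) = -3*4916 + 2*(-1380) = -17508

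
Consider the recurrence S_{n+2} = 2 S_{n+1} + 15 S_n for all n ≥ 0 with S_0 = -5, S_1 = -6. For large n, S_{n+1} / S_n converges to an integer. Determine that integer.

5

The characteristic equation is r^2 - 2r - 15 = 0, which factors as (r - 5)(r + 3) = 0.
So the roots are 5 and -3. Since |5| > |-3| and the coefficient of 5^n is non-zero, the ratio tends to 5.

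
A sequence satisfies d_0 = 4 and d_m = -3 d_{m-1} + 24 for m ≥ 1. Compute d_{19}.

The fixed point is 24/(1 + 3) = 6, so d_m - 6 = -3(d_{m-1} - 6).
Hence d_m = -2·(-3)^m + 6.
d_{19} = -2·(-3)^{19} + 6 = -2·-1162261467 + 6 = 2324522940.

2324522940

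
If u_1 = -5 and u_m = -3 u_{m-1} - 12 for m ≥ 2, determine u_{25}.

-564859072965

The fixed point is -12/(1 + 3) = -3, so u_m + 3 = -3(u_{m-1} + 3).
Hence u_m = -2·(-3)^{m-1} - 3.
u_{25} = -2·(-3)^{24} - 3 = -2·282429536481 - 3 = -564859072965.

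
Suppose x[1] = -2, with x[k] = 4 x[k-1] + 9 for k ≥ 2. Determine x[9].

65533

x[2] = 4(-2) + 9 = 1
x[3] = 4(1) + 9 = 13
x[4] = 4(13) + 9 = 61
x[5] = 4(61) + 9 = 253
x[6] = 4(253) + 9 = 1021
x[7] = 4(1021) + 9 = 4093
x[8] = 4(4093) + 9 = 16381
x[9] = 4(16381) + 9 = 65533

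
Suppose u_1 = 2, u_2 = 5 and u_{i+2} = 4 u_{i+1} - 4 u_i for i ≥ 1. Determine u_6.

144

u_3 = 4(5) - 4(2) = 12
u_4 = 4(12) - 4(5) = 28
u_5 = 4(28) - 4(12) = 64
u_6 = 4(64) - 4(28) = 144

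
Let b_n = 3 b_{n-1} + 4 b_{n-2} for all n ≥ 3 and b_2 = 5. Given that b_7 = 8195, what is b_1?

Let b_1 = x.
b_3 = 15 + 4x
b_4 = 65 + 12x
b_5 = 255 + 52x
b_6 = 1025 + 204x
b_7 = 4095 + 820x
So 4095 + 820x = 8195, giving x = 5.

5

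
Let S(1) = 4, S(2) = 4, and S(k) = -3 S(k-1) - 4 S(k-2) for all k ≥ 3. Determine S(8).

-1084

S(3) = -3(4) - 4(4) = -28
S(4) = -3(-28) - 4(4) = 68
S(5) = -3(68) - 4(-28) = -92
S(6) = -3(-92) - 4(68) = 4
S(7) = -3(4) - 4(-92) = 356
S(8) = -3(356) - 4(4) = -1084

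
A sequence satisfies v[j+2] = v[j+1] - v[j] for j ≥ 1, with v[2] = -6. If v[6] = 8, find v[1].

Let v[1] = x.
v[3] = -6 - x
v[4] = -x
v[5] = 6
v[6] = 6 + x
So 6 + x = 8, giving x = 2.

2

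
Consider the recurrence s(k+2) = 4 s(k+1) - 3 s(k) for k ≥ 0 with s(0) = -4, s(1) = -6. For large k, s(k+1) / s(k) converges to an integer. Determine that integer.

3

The characteristic equation is r^2 - 4r + 3 = 0, which factors as (r - 3)(r - 1) = 0.
So the roots are 3 and 1. Since |3| > |1| and the coefficient of 3^k is non-zero, the ratio tends to 3.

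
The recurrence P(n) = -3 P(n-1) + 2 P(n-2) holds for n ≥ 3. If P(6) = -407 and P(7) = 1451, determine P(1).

Rearranging, P(n-2) = (P(n) + 3 P(n-1)) / 2.
P(5) = (1451 + 3*(-407)) / 2 = 230/2 = 115
P(4) = (-407 + 3*115) / 2 = -62/2 = -31
P(3) = (115 + 3*(-31)) / 2 = 22/2 = 11
P(2) = (-31 + 3*11) / 2 = 2/2 = 1
P(1) = (11 + 3*1) / 2 = 14/2 = 7

7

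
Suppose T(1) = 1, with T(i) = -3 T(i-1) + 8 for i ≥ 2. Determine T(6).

T(2) = -3*1 + 8 = 5
T(3) = -3*5 + 8 = -7
T(4) = -3*(-7) + 8 = 29
T(5) = -3*29 + 8 = -79
T(6) = -3*(-79) + 8 = 245

245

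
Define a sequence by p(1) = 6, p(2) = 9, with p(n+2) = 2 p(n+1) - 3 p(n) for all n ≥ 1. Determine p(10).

p(3) = 2*9 - 3*6 = 0
p(4) = 2*0 - 3*9 = -27
p(5) = 2*(-27) - 3*0 = -54
p(6) = 2*(-54) - 3*(-27) = -27
p(7) = 2*(-27) - 3*(-54) = 108
p(8) = 2*108 - 3*(-27) = 297
p(9) = 2*297 - 3*108 = 270
p(10) = 2*270 - 3*297 = -351

-351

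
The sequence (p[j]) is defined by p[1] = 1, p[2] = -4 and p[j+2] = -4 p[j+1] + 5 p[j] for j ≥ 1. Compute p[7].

p[3] = -4·(-4) + 5·1 = 21
p[4] = -4·21 + 5·(-4) = -104
p[5] = -4·(-104) + 5·21 = 521
p[6] = -4·521 + 5·(-104) = -2604
p[7] = -4·(-2604) + 5·521 = 13021

13021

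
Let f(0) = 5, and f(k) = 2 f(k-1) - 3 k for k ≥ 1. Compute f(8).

f(1) = 2·5 - 3 = 7
f(2) = 2·7 - 6 = 8
f(3) = 2·8 - 9 = 7
f(4) = 2·7 - 12 = 2
f(5) = 2·2 - 15 = -11
f(6) = 2·(-11) - 18 = -40
f(7) = 2·(-40) - 21 = -101
f(8) = 2·(-101) - 24 = -226

-226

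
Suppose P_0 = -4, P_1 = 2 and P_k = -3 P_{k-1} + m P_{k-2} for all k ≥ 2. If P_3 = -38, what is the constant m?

-4

P_2 = -6 - 4m
P_3 = 18 + 14m
So 18 + 14m = -38, giving m = -4.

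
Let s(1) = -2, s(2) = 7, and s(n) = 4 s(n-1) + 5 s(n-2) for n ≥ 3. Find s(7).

13018

s(3) = 4*7 + 5*(-2) = 18
s(4) = 4*18 + 5*7 = 107
s(5) = 4*107 + 5*18 = 518
s(6) = 4*518 + 5*107 = 2607
s(7) = 4*2607 + 5*518 = 13018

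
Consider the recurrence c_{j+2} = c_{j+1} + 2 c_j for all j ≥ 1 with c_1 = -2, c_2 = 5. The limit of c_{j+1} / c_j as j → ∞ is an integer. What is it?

The characteristic equation is r^2 - r - 2 = 0, which factors as (r - 2)(r + 1) = 0.
So the roots are 2 and -1. Since |2| > |-1| and the coefficient of 2^j is non-zero, the ratio tends to 2.

2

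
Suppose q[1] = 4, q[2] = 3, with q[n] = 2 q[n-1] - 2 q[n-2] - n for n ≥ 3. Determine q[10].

100

q[3] = 2(3) - 2(4) - 3 = -5
q[4] = 2(-5) - 2(3) - 4 = -20
q[5] = 2(-20) - 2(-5) - 5 = -35
q[6] = 2(-35) - 2(-20) - 6 = -36
q[7] = 2(-36) - 2(-35) - 7 = -9
q[8] = 2(-9) - 2(-36) - 8 = 46
q[9] = 2(46) - 2(-9) - 9 = 101
q[10] = 2(101) - 2(46) - 10 = 100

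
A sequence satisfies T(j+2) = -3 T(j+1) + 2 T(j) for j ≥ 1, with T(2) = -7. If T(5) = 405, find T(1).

Let T(1) = v.
T(3) = 21 + 2v
T(4) = -77 - 6v
T(5) = 273 + 22v
So 273 + 22v = 405, giving v = 6.

6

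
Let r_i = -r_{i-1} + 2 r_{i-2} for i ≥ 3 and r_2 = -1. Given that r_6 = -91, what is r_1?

Let r_1 = y.
r_3 = 1 + 2y
r_4 = -3 - 2y
r_5 = 5 + 6y
r_6 = -11 - 10y
So -11 - 10y = -91, giving y = 8.

8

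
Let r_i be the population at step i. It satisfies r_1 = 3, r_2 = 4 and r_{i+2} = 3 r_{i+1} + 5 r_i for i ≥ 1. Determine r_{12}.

9900071

r_3 = 3·4 + 5·3 = 27
r_4 = 3·27 + 5·4 = 101
r_5 = 3·101 + 5·27 = 438
r_6 = 3·438 + 5·101 = 1819
r_7 = 3·1819 + 5·438 = 7647
r_8 = 3·7647 + 5·1819 = 32036
r_9 = 3·32036 + 5·7647 = 134343
r_{10} = 3·134343 + 5·32036 = 563209
r_{11} = 3·563209 + 5·134343 = 2361342
r_{12} = 3·2361342 + 5·563209 = 9900071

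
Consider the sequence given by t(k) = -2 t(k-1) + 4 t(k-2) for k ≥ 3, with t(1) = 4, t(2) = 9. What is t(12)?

t(3) = -2·9 + 4·4 = -2
t(4) = -2·(-2) + 4·9 = 40
t(5) = -2·40 + 4·(-2) = -88
t(6) = -2·(-88) + 4·40 = 336
t(7) = -2·336 + 4·(-88) = -1024
t(8) = -2·(-1024) + 4·336 = 3392
t(9) = -2·3392 + 4·(-1024) = -10880
t(10) = -2·(-10880) + 4·3392 = 35328
t(11) = -2·35328 + 4·(-10880) = -114176
t(12) = -2·(-114176) + 4·35328 = 369664

369664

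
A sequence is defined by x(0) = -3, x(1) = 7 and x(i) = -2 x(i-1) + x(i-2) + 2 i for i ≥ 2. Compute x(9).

7143

x(2) = -2(7) + (-3) + 4 = -13
x(3) = -2(-13) + 7 + 6 = 39
x(4) = -2(39) + (-13) + 8 = -83
x(5) = -2(-83) + 39 + 10 = 215
x(6) = -2(215) + (-83) + 12 = -501
x(7) = -2(-501) + 215 + 14 = 1231
x(8) = -2(1231) + (-501) + 16 = -2947
x(9) = -2(-2947) + 1231 + 18 = 7143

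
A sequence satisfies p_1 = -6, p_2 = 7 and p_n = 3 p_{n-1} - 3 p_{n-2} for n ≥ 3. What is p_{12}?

p_3 = 3*7 - 3*(-6) = 39
p_4 = 3*39 - 3*7 = 96
p_5 = 3*96 - 3*39 = 171
p_6 = 3*171 - 3*96 = 225
p_7 = 3*225 - 3*171 = 162
p_8 = 3*162 - 3*225 = -189
p_9 = 3*(-189) - 3*162 = -1053
p_{10} = 3*(-1053) - 3*(-189) = -2592
p_{11} = 3*(-2592) - 3*(-1053) = -4617
p_{12} = 3*(-4617) - 3*(-2592) = -6075

-6075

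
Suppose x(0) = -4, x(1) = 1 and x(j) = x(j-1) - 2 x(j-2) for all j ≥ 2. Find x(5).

-25

x(2) = 1 - 2·(-4) = 9
x(3) = 9 - 2·1 = 7
x(4) = 7 - 2·9 = -11
x(5) = (-11) - 2·7 = -25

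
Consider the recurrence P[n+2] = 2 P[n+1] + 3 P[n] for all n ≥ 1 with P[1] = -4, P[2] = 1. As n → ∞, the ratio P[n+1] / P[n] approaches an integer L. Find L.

3

The characteristic equation is r^2 - 2r - 3 = 0, which factors as (r - 3)(r + 1) = 0.
So the roots are 3 and -1. Since |3| > |-1| and the coefficient of 3^n is non-zero, the ratio tends to 3.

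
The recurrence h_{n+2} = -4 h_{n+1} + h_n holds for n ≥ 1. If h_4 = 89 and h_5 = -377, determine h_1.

-1

Rearranging, h_{n-2} = h_n + 4 h_{n-1}.
h_3 = -377 + 4(89) = -21
h_2 = 89 + 4(-21) = 5
h_1 = -21 + 4(5) = -1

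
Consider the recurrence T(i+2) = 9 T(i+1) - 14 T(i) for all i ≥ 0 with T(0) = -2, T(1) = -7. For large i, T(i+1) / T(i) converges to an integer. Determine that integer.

7

The characteristic equation is r^2 - 9r + 14 = 0, which factors as (r - 7)(r - 2) = 0.
So the roots are 7 and 2. Since |7| > |2| and the coefficient of 7^i is non-zero, the ratio tends to 7.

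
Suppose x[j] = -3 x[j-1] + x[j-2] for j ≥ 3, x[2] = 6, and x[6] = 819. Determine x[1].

-5

Let x[1] = w.
x[3] = -18 + w
x[4] = 60 - 3w
x[5] = -198 + 10w
x[6] = 654 - 33w
So 654 - 33w = 819, giving w = -5.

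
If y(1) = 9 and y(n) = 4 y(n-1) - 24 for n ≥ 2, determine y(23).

The fixed point is -24/(1 - 4) = 8, so y(n) - 8 = 4(y(n-1) - 8).
Hence y(n) = 1·4^{n-1} + 8.
y(23) = 1·4^{22} + 8 = 1·17592186044416 + 8 = 17592186044424.

17592186044424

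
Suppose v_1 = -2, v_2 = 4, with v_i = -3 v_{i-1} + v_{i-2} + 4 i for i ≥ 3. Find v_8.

v_3 = -3·4 + (-2) + 12 = -2
v_4 = -3·(-2) + 4 + 16 = 26
v_5 = -3·26 + (-2) + 20 = -60
v_6 = -3·(-60) + 26 + 24 = 230
v_7 = -3·230 + (-60) + 28 = -722
v_8 = -3·(-722) + 230 + 32 = 2428

2428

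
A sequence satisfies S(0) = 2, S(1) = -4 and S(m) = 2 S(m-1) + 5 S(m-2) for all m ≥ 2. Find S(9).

S(2) = 2·(-4) + 5·2 = 2
S(3) = 2·2 + 5·(-4) = -16
S(4) = 2·(-16) + 5·2 = -22
S(5) = 2·(-22) + 5·(-16) = -124
S(6) = 2·(-124) + 5·(-22) = -358
S(7) = 2·(-358) + 5·(-124) = -1336
S(8) = 2·(-1336) + 5·(-358) = -4462
S(9) = 2·(-4462) + 5·(-1336) = -15604

-15604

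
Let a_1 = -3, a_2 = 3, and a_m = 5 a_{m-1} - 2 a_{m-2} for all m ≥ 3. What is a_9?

196197

a_3 = 5·3 - 2·(-3) = 21
a_4 = 5·21 - 2·3 = 99
a_5 = 5·99 - 2·21 = 453
a_6 = 5·453 - 2·99 = 2067
a_7 = 5·2067 - 2·453 = 9429
a_8 = 5·9429 - 2·2067 = 43011
a_9 = 5·43011 - 2·9429 = 196197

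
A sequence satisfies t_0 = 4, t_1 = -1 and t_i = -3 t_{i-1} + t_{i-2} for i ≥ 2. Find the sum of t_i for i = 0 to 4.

61

t_2 = -3·(-1) + 4 = 7
t_3 = -3·7 + (-1) = -22
t_4 = -3·(-22) + 7 = 73
Sum = 4 + (-1) + 7 + (-22) + 73 = 61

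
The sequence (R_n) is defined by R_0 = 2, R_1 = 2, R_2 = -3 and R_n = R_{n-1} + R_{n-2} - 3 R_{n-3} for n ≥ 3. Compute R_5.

-14

R_3 = (-3) + 2 - 3(2) = -7
R_4 = (-7) + (-3) - 3(2) = -16
R_5 = (-16) + (-7) - 3(-3) = -14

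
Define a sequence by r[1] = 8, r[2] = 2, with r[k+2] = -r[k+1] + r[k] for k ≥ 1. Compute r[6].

-14

r[3] = -2 + 8 = 6
r[4] = -6 + 2 = -4
r[5] = -(-4) + 6 = 10
r[6] = -10 + (-4) = -14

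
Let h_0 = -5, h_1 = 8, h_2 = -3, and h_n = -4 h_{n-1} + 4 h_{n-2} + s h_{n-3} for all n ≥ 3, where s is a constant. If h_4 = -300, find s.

h_3 = 44 - 5s
h_4 = -188 + 28s
So -188 + 28s = -300, giving s = -4.

-4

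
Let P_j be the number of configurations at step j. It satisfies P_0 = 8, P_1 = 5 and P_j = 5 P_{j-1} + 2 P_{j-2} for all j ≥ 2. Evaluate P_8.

P_2 = 5*5 + 2*8 = 41
P_3 = 5*41 + 2*5 = 215
P_4 = 5*215 + 2*41 = 1157
P_5 = 5*1157 + 2*215 = 6215
P_6 = 5*6215 + 2*1157 = 33389
P_7 = 5*33389 + 2*6215 = 179375
P_8 = 5*179375 + 2*33389 = 963653

963653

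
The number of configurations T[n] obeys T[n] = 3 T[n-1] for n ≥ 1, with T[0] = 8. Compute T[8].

52488

T[1] = 3*8 = 24
T[2] = 3*24 = 72
T[3] = 3*72 = 216
T[4] = 3*216 = 648
T[5] = 3*648 = 1944
T[6] = 3*1944 = 5832
T[7] = 3*5832 = 17496
T[8] = 3*17496 = 52488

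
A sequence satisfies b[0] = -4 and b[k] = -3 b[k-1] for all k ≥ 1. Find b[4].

b[1] = -3*(-4) = 12
b[2] = -3*12 = -36
b[3] = -3*(-36) = 108
b[4] = -3*108 = -324

-324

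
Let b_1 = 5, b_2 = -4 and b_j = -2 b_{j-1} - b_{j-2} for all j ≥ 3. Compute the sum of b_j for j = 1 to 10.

5

b_3 = -2·(-4) - 5 = 3
b_4 = -2·3 - (-4) = -2
b_5 = -2·(-2) - 3 = 1
b_6 = -2·1 - (-2) = 0
b_7 = -2·0 - 1 = -1
b_8 = -2·(-1) - 0 = 2
b_9 = -2·2 - (-1) = -3
b_{10} = -2·(-3) - 2 = 4
Sum = 5 + (-4) + 3 + (-2) + 1 + 0 + (-1) + 2 + (-3) + 4 = 5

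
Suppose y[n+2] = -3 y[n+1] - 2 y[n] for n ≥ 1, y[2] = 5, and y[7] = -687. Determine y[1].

Let y[1] = v.
y[3] = -15 - 2v
y[4] = 35 + 6v
y[5] = -75 - 14v
y[6] = 155 + 30v
y[7] = -315 - 62v
So -315 - 62v = -687, giving v = 6.

6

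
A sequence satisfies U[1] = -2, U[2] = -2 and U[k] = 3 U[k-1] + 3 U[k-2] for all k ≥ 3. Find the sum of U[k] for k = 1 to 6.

-832

U[3] = 3*(-2) + 3*(-2) = -12
U[4] = 3*(-12) + 3*(-2) = -42
U[5] = 3*(-42) + 3*(-12) = -162
U[6] = 3*(-162) + 3*(-42) = -612
Sum = (-2) + (-2) + (-12) + (-42) + (-162) + (-612) = -832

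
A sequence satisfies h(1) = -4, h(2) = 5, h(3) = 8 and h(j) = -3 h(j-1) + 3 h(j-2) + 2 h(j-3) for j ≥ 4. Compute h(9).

14612

h(4) = -3(8) + 3(5) + 2(-4) = -17
h(5) = -3(-17) + 3(8) + 2(5) = 85
h(6) = -3(85) + 3(-17) + 2(8) = -290
h(7) = -3(-290) + 3(85) + 2(-17) = 1091
h(8) = -3(1091) + 3(-290) + 2(85) = -3973
h(9) = -3(-3973) + 3(1091) + 2(-290) = 14612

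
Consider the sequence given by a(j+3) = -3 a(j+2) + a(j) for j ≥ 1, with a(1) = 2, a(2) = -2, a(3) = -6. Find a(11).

a(4) = -3(-6) + 2 = 20
a(5) = -3(20) + (-2) = -62
a(6) = -3(-62) + (-6) = 180
a(7) = -3(180) + 20 = -520
a(8) = -3(-520) + (-62) = 1498
a(9) = -3(1498) + 180 = -4314
a(10) = -3(-4314) + (-520) = 12422
a(11) = -3(12422) + 1498 = -35768

-35768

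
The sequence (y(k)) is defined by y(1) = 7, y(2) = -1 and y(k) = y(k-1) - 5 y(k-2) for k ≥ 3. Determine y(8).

y(3) = (-1) - 5*7 = -36
y(4) = (-36) - 5*(-1) = -31
y(5) = (-31) - 5*(-36) = 149
y(6) = 149 - 5*(-31) = 304
y(7) = 304 - 5*149 = -441
y(8) = (-441) - 5*304 = -1961

-1961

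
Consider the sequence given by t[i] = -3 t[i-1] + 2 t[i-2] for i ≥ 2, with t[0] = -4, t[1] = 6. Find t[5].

t[2] = -3·6 + 2·(-4) = -26
t[3] = -3·(-26) + 2·6 = 90
t[4] = -3·90 + 2·(-26) = -322
t[5] = -3·(-322) + 2·90 = 1146

1146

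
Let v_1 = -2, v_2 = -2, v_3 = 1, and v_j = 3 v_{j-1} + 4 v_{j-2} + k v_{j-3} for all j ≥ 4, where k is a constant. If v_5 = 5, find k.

-2

v_4 = -5 - 2k
v_5 = -11 - 8k
So -11 - 8k = 5, giving k = -2.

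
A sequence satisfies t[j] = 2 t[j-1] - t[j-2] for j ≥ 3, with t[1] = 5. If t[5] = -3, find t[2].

Let t[2] = v.
t[3] = -5 + 2v
t[4] = -10 + 3v
t[5] = -15 + 4v
So -15 + 4v = -3, giving v = 3.

3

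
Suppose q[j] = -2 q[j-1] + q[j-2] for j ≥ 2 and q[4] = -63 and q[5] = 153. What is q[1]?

Rearranging, q[j-2] = q[j] + 2 q[j-1].
q[3] = 153 + 2*(-63) = 27
q[2] = -63 + 2*27 = -9
q[1] = 27 + 2*(-9) = 9

9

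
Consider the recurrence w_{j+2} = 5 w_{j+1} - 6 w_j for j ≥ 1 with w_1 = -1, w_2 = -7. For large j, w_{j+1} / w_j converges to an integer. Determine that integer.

3

The characteristic equation is r^2 - 5r + 6 = 0, which factors as (r - 3)(r - 2) = 0.
So the roots are 3 and 2. Since |3| > |2| and the coefficient of 3^j is non-zero, the ratio tends to 3.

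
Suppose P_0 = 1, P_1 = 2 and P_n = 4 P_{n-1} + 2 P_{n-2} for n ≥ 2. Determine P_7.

17264

P_2 = 4*2 + 2*1 = 10
P_3 = 4*10 + 2*2 = 44
P_4 = 4*44 + 2*10 = 196
P_5 = 4*196 + 2*44 = 872
P_6 = 4*872 + 2*196 = 3880
P_7 = 4*3880 + 2*872 = 17264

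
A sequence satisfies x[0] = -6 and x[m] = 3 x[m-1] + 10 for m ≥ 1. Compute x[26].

-2541865828334

The fixed point is 10/(1 - 3) = -5, so x[m] + 5 = 3(x[m-1] + 5).
Hence x[m] = -1·3^m - 5.
x[26] = -1·3^{26} - 5 = -1·2541865828329 - 5 = -2541865828334.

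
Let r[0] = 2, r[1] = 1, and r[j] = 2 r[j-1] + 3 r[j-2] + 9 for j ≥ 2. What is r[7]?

4096

r[2] = 2*1 + 3*2 + 9 = 17
r[3] = 2*17 + 3*1 + 9 = 46
r[4] = 2*46 + 3*17 + 9 = 152
r[5] = 2*152 + 3*46 + 9 = 451
r[6] = 2*451 + 3*152 + 9 = 1367
r[7] = 2*1367 + 3*451 + 9 = 4096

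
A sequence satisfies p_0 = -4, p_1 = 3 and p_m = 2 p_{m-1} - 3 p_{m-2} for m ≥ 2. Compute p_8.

p_2 = 2*3 - 3*(-4) = 18
p_3 = 2*18 - 3*3 = 27
p_4 = 2*27 - 3*18 = 0
p_5 = 2*0 - 3*27 = -81
p_6 = 2*(-81) - 3*0 = -162
p_7 = 2*(-162) - 3*(-81) = -81
p_8 = 2*(-81) - 3*(-162) = 324

324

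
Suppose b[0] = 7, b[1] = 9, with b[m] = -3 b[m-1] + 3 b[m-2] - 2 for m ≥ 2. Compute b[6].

b[2] = -3*9 + 3*7 - 2 = -8
b[3] = -3*(-8) + 3*9 - 2 = 49
b[4] = -3*49 + 3*(-8) - 2 = -173
b[5] = -3*(-173) + 3*49 - 2 = 664
b[6] = -3*664 + 3*(-173) - 2 = -2513

-2513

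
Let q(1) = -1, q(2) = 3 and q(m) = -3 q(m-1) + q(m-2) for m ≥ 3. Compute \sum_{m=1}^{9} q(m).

-9956

q(3) = -3(3) + (-1) = -10
q(4) = -3(-10) + 3 = 33
q(5) = -3(33) + (-10) = -109
q(6) = -3(-109) + 33 = 360
q(7) = -3(360) + (-109) = -1189
q(8) = -3(-1189) + 360 = 3927
q(9) = -3(3927) + (-1189) = -12970
Sum = (-1) + 3 + (-10) + 33 + (-109) + 360 + (-1189) + 3927 + (-12970) = -9956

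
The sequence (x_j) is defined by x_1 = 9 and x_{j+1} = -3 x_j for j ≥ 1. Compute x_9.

x_2 = -3(9) = -27
x_3 = -3(-27) = 81
x_4 = -3(81) = -243
x_5 = -3(-243) = 729
x_6 = -3(729) = -2187
x_7 = -3(-2187) = 6561
x_8 = -3(6561) = -19683
x_9 = -3(-19683) = 59049

59049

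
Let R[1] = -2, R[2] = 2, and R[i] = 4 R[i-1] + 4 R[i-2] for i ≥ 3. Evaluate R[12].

R[3] = 4·2 + 4·(-2) = 0
R[4] = 4·0 + 4·2 = 8
R[5] = 4·8 + 4·0 = 32
R[6] = 4·32 + 4·8 = 160
R[7] = 4·160 + 4·32 = 768
R[8] = 4·768 + 4·160 = 3712
R[9] = 4·3712 + 4·768 = 17920
R[10] = 4·17920 + 4·3712 = 86528
R[11] = 4·86528 + 4·17920 = 417792
R[12] = 4·417792 + 4·86528 = 2017280

2017280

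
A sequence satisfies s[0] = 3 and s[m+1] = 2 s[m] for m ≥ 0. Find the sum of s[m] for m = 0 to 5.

189

s[1] = 2(3) = 6
s[2] = 2(6) = 12
s[3] = 2(12) = 24
s[4] = 2(24) = 48
s[5] = 2(48) = 96
Sum = 3 + 6 + 12 + 24 + 48 + 96 = 189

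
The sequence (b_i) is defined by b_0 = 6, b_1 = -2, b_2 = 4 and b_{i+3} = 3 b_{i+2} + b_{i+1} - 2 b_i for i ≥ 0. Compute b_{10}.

b_3 = 3(4) + (-2) - 2(6) = -2
b_4 = 3(-2) + 4 - 2(-2) = 2
b_5 = 3(2) + (-2) - 2(4) = -4
b_6 = 3(-4) + 2 - 2(-2) = -6
b_7 = 3(-6) + (-4) - 2(2) = -26
b_8 = 3(-26) + (-6) - 2(-4) = -76
b_9 = 3(-76) + (-26) - 2(-6) = -242
b_{10} = 3(-242) + (-76) - 2(-26) = -750

-750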